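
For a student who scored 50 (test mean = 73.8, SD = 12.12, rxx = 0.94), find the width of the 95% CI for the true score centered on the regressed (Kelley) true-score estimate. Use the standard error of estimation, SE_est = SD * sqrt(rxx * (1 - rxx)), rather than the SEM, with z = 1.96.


True score estimate = 0.94*50 + 0.06*73.8 = 51.428
SE_est = SD * sqrt(rxx * (1 - rxx)) = 12.12 * sqrt(0.94 * 0.06) = 12.12 * sqrt(0.0564) = 2.878341
CI = T_est +/- z * SE_est, so width = 2 * z * SE_est = 2 * 1.96 * 2.878341
Width = 11.2831

11.2831


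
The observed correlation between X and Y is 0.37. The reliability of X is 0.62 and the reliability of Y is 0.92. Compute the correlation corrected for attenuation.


r_corrected = rxy / sqrt(rxx * ryy)
= 0.37 / sqrt(0.62 * 0.92)
= 0.37 / sqrt(0.5704)
= 0.37 / 0.755248
r_corrected = 0.4899

0.4899


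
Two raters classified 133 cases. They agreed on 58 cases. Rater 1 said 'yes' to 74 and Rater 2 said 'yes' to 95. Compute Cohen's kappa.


P_o = 58/133 = 0.43609
P_e = (74*95 + 59*38) / 17689 = 0.524168
kappa = (P_o - P_e) / (1 - P_e)
kappa = (0.43609 - 0.524168) / (1 - 0.524168)
kappa = -0.1851

-0.1851


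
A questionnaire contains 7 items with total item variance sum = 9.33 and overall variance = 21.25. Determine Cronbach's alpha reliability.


alpha = (k/(k-1)) * (1 - sum(si^2)/s_total^2)
= (7/6) * (1 - 9.33/21.25)
alpha = 0.6544

0.6544


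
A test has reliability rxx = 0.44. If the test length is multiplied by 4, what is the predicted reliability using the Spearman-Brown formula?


r_new = (n * rxx) / (1 + (n-1) * rxx)
r_new = (4 * 0.44) / (1 + 3 * 0.44)
r_new = 1.76 / 2.32
r_new = 0.7586

0.7586


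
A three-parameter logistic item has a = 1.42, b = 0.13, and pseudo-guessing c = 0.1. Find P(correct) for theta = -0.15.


logit = 1.42*(-0.15 - 0.13) = -0.3976
P* = 1/(1 + exp(--0.3976)) = 0.4019
P = 0.1 + (1 - 0.1) * 0.4019
P = 0.4617

0.4617


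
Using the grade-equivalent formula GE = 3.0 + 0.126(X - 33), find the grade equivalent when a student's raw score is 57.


raw - median = 57 - 33 = 24
slope * diff = 0.126 * 24 = 3.024
GE = 3.0 + 3.024
GE = 6.024

6.024


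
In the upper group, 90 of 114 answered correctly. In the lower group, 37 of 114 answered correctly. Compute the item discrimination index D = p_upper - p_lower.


p_upper = 90/114 = 0.7895
p_lower = 37/114 = 0.3246
D = 0.7895 - 0.3246 = 0.4649

0.4649


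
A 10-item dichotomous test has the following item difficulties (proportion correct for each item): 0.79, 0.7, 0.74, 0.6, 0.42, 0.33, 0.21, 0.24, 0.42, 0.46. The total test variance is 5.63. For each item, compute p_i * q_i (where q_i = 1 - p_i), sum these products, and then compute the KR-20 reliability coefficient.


For each item, compute p_i * q_i:
  Item 1: 0.79 * 0.21 = 0.1659
  Item 2: 0.7 * 0.3 = 0.21
  Item 3: 0.74 * 0.26 = 0.1924
  Item 4: 0.6 * 0.4 = 0.24
  Item 5: 0.42 * 0.58 = 0.2436
  Item 6: 0.33 * 0.67 = 0.2211
  Item 7: 0.21 * 0.79 = 0.1659
  Item 8: 0.24 * 0.76 = 0.1824
  Item 9: 0.42 * 0.58 = 0.2436
  Item 10: 0.46 * 0.54 = 0.2484
Sum(p_i * q_i) = 0.1659 + 0.21 + 0.1924 + 0.24 + 0.2436 + 0.2211 + 0.1659 + 0.1824 + 0.2436 + 0.2484 = 2.1133
KR-20 = (k/(k-1)) * (1 - Sum(p_i*q_i) / Var_total)
= (10/9) * (1 - 2.1133/5.63)
= 1.1111 * 0.6246
KR-20 = 0.694

0.694


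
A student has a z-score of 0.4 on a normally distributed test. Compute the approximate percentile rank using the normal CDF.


CDF(z) = 0.5 * (1 + erf(z/sqrt(2)))
erf(0.2828) = 0.3108
CDF = 0.6554
Percentile rank = 0.6554 * 100 = 65.54

65.54


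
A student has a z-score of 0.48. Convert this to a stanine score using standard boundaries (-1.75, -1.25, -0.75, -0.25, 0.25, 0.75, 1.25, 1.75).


Stanine boundaries: [-1.75, -1.25, -0.75, -0.25, 0.25, 0.75, 1.25, 1.75]
z = 0.48
Check each boundary:
  z >= -1.75 -> could be stanine 2
  z >= -1.25 -> could be stanine 3
  z >= -0.75 -> could be stanine 4
  z >= -0.25 -> could be stanine 5
  z >= 0.25 -> could be stanine 6
  z < 0.75
  z < 1.25
  z < 1.75
Highest qualifying boundary gives stanine = 6

6


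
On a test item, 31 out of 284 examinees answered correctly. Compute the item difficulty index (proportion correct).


Item difficulty p = number correct / total examinees
p = 31 / 284
p = 0.1092

0.1092


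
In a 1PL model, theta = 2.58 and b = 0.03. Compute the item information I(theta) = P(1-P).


P = 1/(1+exp(-(2.58-0.03))) = 0.9276
I = P*(1-P) = 0.9276 * 0.0724
I = 0.0672

0.0672


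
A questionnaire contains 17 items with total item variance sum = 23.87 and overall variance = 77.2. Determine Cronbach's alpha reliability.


alpha = (k/(k-1)) * (1 - sum(si^2)/s_total^2)
= (17/16) * (1 - 23.87/77.2)
alpha = 0.734

0.734


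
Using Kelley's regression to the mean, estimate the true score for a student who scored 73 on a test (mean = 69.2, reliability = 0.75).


T_est = rxx * X + (1 - rxx) * mean
T_est = 0.75 * 73 + 0.25 * 69.2
T_est = 54.75 + 17.3
T_est = 72.05

72.05


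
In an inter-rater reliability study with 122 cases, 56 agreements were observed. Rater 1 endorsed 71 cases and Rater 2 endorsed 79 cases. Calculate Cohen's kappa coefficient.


P_o = 56/122 = 0.459016
P_e = (71*79 + 51*43) / 14884 = 0.524187
kappa = (P_o - P_e) / (1 - P_e)
kappa = (0.459016 - 0.524187) / (1 - 0.524187)
kappa = -0.137

-0.137


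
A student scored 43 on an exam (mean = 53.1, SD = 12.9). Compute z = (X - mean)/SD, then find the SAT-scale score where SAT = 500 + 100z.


z = (X - mean) / SD = (43 - 53.1) / 12.9
z = -10.1 / 12.9
z = -0.7829
SAT-scale = SAT = 500 + 100z
Carry z at full precision (z = -10.1 / 12.9) into the conversion:
SAT-scale = 500 + 100 * (-10.1 / 12.9) = 500 + -1010 / 12.9
SAT-scale = 500 + -78.2946
SAT-scale = 421.7054

421.7054


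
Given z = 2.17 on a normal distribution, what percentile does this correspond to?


CDF(z) = 0.5 * (1 + erf(z/sqrt(2)))
erf(1.5344) = 0.97
CDF = 0.985
Percentile rank = 0.985 * 100 = 98.5

98.5


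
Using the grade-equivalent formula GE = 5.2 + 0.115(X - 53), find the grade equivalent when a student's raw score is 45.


raw - median = 45 - 53 = -8
slope * diff = 0.115 * -8 = -0.92
GE = 5.2 + -0.92
GE = 4.28

4.28


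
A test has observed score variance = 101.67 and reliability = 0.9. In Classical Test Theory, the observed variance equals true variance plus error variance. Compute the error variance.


var_true = rxx * var_obs = 0.9 * 101.67 = 91.503
var_error = var_obs - var_true
var_error = 101.67 - 91.503
var_error = 10.167

10.167


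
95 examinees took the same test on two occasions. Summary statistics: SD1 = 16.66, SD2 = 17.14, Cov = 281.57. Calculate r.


r = cov(X,Y) / (SD_X * SD_Y)
r = 281.57 / (16.66 * 17.14)
r = 281.57 / 285.5524
r = 0.9861

0.9861


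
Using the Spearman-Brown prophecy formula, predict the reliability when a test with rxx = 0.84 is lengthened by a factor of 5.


r_new = (n * rxx) / (1 + (n-1) * rxx)
r_new = (5 * 0.84) / (1 + 4 * 0.84)
r_new = 4.2 / 4.36
r_new = 0.9633

0.9633


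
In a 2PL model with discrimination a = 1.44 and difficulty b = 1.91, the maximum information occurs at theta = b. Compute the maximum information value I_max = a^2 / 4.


For 2PL, max info at theta = b = 1.91
I_max = a^2 / 4 = 1.44^2 / 4
= 2.0736 / 4
I_max = 0.5184

0.5184


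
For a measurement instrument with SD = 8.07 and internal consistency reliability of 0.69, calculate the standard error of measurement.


SEM = SD * sqrt(1 - rxx)
SEM = 8.07 * sqrt(1 - 0.69)
SEM = 8.07 * sqrt(0.31) = 8.07 * 0.556776
SEM = 4.4932

4.4932


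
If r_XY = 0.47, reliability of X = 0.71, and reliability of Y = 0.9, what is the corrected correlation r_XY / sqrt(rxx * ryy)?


r_corrected = rxy / sqrt(rxx * ryy)
= 0.47 / sqrt(0.71 * 0.9)
= 0.47 / sqrt(0.639)
= 0.47 / 0.799375
r_corrected = 0.588

0.588


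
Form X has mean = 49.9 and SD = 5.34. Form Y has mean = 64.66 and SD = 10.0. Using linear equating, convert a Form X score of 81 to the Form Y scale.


slope = SD_Y / SD_X = 10.0 / 5.34 ~ 1.8727
intercept = mean_Y - slope * mean_X = 64.66 - (10.0 / 5.34) * 49.9 ~ -28.7857
Y = slope * X + intercept. To avoid rounding drift from the rounded slope/intercept, evaluate the equivalent form Y = mean_Y + SD_Y * (X - mean_X) / SD_X at full precision:
Y = 64.66 + 10.0 * (81 - 49.9) / 5.34
Y = 64.66 + 10.0 * 31.1 / 5.34
Y = 64.66 + 311.0 / 5.34
Y = 64.66 + 58.2397
Y = 122.8997

122.8997


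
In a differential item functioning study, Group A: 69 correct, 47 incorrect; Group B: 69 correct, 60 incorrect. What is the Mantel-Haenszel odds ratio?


Odds_A = 69/47 = 1.4681
Odds_B = 69/60 = 1.15
OR = Odds_A / Odds_B = 1.4681 / 1.15
Exactly, OR = (69 * 60) / (47 * 69) = 4140 / 3243
OR = 1.2766

1.2766


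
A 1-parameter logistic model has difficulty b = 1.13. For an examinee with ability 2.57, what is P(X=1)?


theta - b = 2.57 - 1.13 = 1.44
exp(-(theta - b)) = exp(-1.44) = 0.2369
P = 1 / (1 + 0.2369)
P = 0.8085

0.8085


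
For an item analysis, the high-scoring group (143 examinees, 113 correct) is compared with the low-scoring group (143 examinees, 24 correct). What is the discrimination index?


p_upper = 113/143 = 0.7902
p_lower = 24/143 = 0.1678
D = 0.7902 - 0.1678 = 0.6224

0.6224


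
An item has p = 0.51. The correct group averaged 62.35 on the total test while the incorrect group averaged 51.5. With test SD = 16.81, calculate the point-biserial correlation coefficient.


q = 1 - p = 0.49
rpb = ((M1 - M0) / SD) * sqrt(p * q)
rpb = ((62.35 - 51.5) / 16.81) * sqrt(0.51 * 0.49)
rpb = 0.3227

0.3227


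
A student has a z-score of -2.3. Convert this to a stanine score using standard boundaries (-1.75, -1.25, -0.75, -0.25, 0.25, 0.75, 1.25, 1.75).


Stanine boundaries: [-1.75, -1.25, -0.75, -0.25, 0.25, 0.75, 1.25, 1.75]
z = -2.3
Check each boundary:
  z < -1.75
  z < -1.25
  z < -0.75
  z < -0.25
  z < 0.25
  z < 0.75
  z < 1.25
  z < 1.75
Highest qualifying boundary gives stanine = 1

1


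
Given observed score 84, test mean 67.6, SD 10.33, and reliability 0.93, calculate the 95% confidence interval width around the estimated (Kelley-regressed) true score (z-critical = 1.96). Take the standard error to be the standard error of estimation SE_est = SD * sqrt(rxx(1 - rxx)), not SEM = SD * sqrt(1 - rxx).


True score estimate = 0.93*84 + 0.07*67.6 = 82.852
SE_est = SD * sqrt(rxx * (1 - rxx)) = 10.33 * sqrt(0.93 * 0.07) = 10.33 * sqrt(0.0651) = 2.635669
CI = T_est +/- z * SE_est, so width = 2 * z * SE_est = 2 * 1.96 * 2.635669
Width = 10.3318

10.3318


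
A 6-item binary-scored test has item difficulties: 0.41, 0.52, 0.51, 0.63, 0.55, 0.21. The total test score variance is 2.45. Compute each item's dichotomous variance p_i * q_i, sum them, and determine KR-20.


For each item, compute p_i * q_i:
  Item 1: 0.41 * 0.59 = 0.2419
  Item 2: 0.52 * 0.48 = 0.2496
  Item 3: 0.51 * 0.49 = 0.2499
  Item 4: 0.63 * 0.37 = 0.2331
  Item 5: 0.55 * 0.45 = 0.2475
  Item 6: 0.21 * 0.79 = 0.1659
Sum(p_i * q_i) = 0.2419 + 0.2496 + 0.2499 + 0.2331 + 0.2475 + 0.1659 = 1.3879
KR-20 = (k/(k-1)) * (1 - Sum(p_i*q_i) / Var_total)
= (6/5) * (1 - 1.3879/2.45)
= 1.2 * 0.4335
KR-20 = 0.5202

0.5202


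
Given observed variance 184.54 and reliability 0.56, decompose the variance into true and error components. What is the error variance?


var_true = rxx * var_obs = 0.56 * 184.54 = 103.3424
var_error = var_obs - var_true
var_error = 184.54 - 103.3424
var_error = 81.1976

81.1976


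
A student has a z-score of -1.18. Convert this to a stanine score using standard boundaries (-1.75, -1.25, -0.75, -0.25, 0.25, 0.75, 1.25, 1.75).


Stanine boundaries: [-1.75, -1.25, -0.75, -0.25, 0.25, 0.75, 1.25, 1.75]
z = -1.18
Check each boundary:
  z >= -1.75 -> could be stanine 2
  z >= -1.25 -> could be stanine 3
  z < -0.75
  z < -0.25
  z < 0.25
  z < 0.75
  z < 1.25
  z < 1.75
Highest qualifying boundary gives stanine = 3

3


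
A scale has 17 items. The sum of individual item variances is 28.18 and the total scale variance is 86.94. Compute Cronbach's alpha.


alpha = (k/(k-1)) * (1 - sum(si^2)/s_total^2)
= (17/16) * (1 - 28.18/86.94)
alpha = 0.7181

0.7181


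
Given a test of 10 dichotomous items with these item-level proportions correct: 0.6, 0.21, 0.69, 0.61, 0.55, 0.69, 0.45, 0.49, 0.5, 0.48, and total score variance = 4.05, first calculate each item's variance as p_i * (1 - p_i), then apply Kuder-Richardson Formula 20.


For each item, compute p_i * q_i:
  Item 1: 0.6 * 0.4 = 0.24
  Item 2: 0.21 * 0.79 = 0.1659
  Item 3: 0.69 * 0.31 = 0.2139
  Item 4: 0.61 * 0.39 = 0.2379
  Item 5: 0.55 * 0.45 = 0.2475
  Item 6: 0.69 * 0.31 = 0.2139
  Item 7: 0.45 * 0.55 = 0.2475
  Item 8: 0.49 * 0.51 = 0.2499
  Item 9: 0.5 * 0.5 = 0.25
  Item 10: 0.48 * 0.52 = 0.2496
Sum(p_i * q_i) = 0.24 + 0.1659 + 0.2139 + 0.2379 + 0.2475 + 0.2139 + 0.2475 + 0.2499 + 0.25 + 0.2496 = 2.3161
KR-20 = (k/(k-1)) * (1 - Sum(p_i*q_i) / Var_total)
= (10/9) * (1 - 2.3161/4.05)
= 1.1111 * 0.4281
KR-20 = 0.4757

0.4757


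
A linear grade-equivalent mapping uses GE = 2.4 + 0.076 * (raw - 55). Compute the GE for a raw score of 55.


raw - median = 55 - 55 = 0
slope * diff = 0.076 * 0 = 0.0
GE = 2.4 + 0.0
GE = 2.4

2.4


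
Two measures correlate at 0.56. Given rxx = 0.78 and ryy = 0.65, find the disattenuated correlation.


r_corrected = rxy / sqrt(rxx * ryy)
= 0.56 / sqrt(0.78 * 0.65)
= 0.56 / sqrt(0.507)
= 0.56 / 0.712039
r_corrected = 0.7865

0.7865


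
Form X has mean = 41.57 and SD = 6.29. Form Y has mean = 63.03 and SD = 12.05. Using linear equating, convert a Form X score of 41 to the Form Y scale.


slope = SD_Y / SD_X = 12.05 / 6.29 ~ 1.9157
intercept = mean_Y - slope * mean_X = 63.03 - (12.05 / 6.29) * 41.57 ~ -16.6073
Y = slope * X + intercept. To avoid rounding drift from the rounded slope/intercept, evaluate the equivalent form Y = mean_Y + SD_Y * (X - mean_X) / SD_X at full precision:
Y = 63.03 + 12.05 * (41 - 41.57) / 6.29
Y = 63.03 - 12.05 * 0.57 / 6.29
Y = 63.03 - 6.8685 / 6.29
Y = 63.03 - 1.092
Y = 61.938

61.938


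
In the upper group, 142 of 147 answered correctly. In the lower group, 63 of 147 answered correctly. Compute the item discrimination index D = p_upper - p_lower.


p_upper = 142/147 = 0.966
p_lower = 63/147 = 0.4286
D = 0.966 - 0.4286 = 0.5374

0.5374


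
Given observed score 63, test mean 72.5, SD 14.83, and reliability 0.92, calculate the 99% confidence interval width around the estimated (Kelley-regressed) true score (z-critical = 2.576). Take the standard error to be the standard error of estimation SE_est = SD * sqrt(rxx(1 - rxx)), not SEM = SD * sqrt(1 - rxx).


True score estimate = 0.92*63 + 0.08*72.5 = 63.76
SE_est = SD * sqrt(rxx * (1 - rxx)) = 14.83 * sqrt(0.92 * 0.08) = 14.83 * sqrt(0.0736) = 4.023278
CI = T_est +/- z * SE_est, so width = 2 * z * SE_est = 2 * 2.576 * 4.023278
Width = 20.7279

20.7279


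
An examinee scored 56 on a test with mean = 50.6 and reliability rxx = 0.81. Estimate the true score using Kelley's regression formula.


T_est = rxx * X + (1 - rxx) * mean
T_est = 0.81 * 56 + 0.19 * 50.6
T_est = 45.36 + 9.614
T_est = 54.974

54.974


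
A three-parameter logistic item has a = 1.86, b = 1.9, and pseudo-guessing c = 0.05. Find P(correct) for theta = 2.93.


logit = 1.86*(2.93 - 1.9) = 1.9158
P* = 1/(1 + exp(-1.9158)) = 0.8717
P = 0.05 + (1 - 0.05) * 0.8717
P = 0.8781

0.8781


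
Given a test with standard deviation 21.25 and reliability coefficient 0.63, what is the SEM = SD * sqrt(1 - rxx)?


SEM = SD * sqrt(1 - rxx)
SEM = 21.25 * sqrt(1 - 0.63)
SEM = 21.25 * sqrt(0.37) = 21.25 * 0.608276
SEM = 12.9259

12.9259


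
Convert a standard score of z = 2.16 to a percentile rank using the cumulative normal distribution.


CDF(z) = 0.5 * (1 + erf(z/sqrt(2)))
erf(1.5274) = 0.9692
CDF = 0.9846
Percentile rank = 0.9846 * 100 = 98.46

98.46


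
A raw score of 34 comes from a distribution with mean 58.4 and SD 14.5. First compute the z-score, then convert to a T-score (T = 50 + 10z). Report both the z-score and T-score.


z = (X - mean) / SD = (34 - 58.4) / 14.5
z = -24.4 / 14.5
z = -1.6828
T-score = T = 50 + 10z
Carry z at full precision (z = -24.4 / 14.5) into the conversion:
T-score = 50 + 10 * (-24.4 / 14.5) = 50 + -244 / 14.5
T-score = 50 + -16.8276
T-score = 33.1724

33.1724


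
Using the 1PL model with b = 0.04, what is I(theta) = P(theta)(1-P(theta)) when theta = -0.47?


P = 1/(1+exp(-(-0.47-0.04))) = 0.3752
I = P*(1-P) = 0.3752 * 0.6248
I = 0.2344

0.2344


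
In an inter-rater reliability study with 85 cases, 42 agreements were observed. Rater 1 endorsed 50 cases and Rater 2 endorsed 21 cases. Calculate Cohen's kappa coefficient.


P_o = 42/85 = 0.494118
P_e = (50*21 + 35*64) / 7225 = 0.455363
kappa = (P_o - P_e) / (1 - P_e)
kappa = (0.494118 - 0.455363) / (1 - 0.455363)
kappa = 0.0712

0.0712


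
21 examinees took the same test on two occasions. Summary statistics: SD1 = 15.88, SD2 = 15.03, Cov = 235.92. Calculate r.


r = cov(X,Y) / (SD_X * SD_Y)
r = 235.92 / (15.88 * 15.03)
r = 235.92 / 238.6764
r = 0.9885

0.9885


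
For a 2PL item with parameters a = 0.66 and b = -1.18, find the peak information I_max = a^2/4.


For 2PL, max info at theta = b = -1.18
I_max = a^2 / 4 = 0.66^2 / 4
= 0.4356 / 4
I_max = 0.1089

0.1089


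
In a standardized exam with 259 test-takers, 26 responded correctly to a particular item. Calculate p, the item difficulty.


Item difficulty p = number correct / total examinees
p = 26 / 259
p = 0.1004

0.1004


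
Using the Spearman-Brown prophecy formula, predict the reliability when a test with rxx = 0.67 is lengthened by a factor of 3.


r_new = (n * rxx) / (1 + (n-1) * rxx)
r_new = (3 * 0.67) / (1 + 2 * 0.67)
r_new = 2.01 / 2.34
r_new = 0.859

0.859


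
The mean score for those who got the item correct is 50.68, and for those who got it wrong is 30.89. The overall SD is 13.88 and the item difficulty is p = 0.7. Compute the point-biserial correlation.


q = 1 - p = 0.3
rpb = ((M1 - M0) / SD) * sqrt(p * q)
rpb = ((50.68 - 30.89) / 13.88) * sqrt(0.7 * 0.3)
rpb = 0.6534

0.6534


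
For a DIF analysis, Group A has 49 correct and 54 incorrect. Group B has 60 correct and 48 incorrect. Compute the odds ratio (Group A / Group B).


Odds_A = 49/54 = 0.9074
Odds_B = 60/48 = 1.25
OR = Odds_A / Odds_B = 0.9074 / 1.25
Exactly, OR = (49 * 48) / (54 * 60) = 2352 / 3240
OR = 0.7259

0.7259


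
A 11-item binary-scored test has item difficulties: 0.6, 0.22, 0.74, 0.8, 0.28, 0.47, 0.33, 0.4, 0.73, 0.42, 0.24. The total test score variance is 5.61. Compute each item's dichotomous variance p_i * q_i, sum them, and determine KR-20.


For each item, compute p_i * q_i:
  Item 1: 0.6 * 0.4 = 0.24
  Item 2: 0.22 * 0.78 = 0.1716
  Item 3: 0.74 * 0.26 = 0.1924
  Item 4: 0.8 * 0.2 = 0.16
  Item 5: 0.28 * 0.72 = 0.2016
  Item 6: 0.47 * 0.53 = 0.2491
  Item 7: 0.33 * 0.67 = 0.2211
  Item 8: 0.4 * 0.6 = 0.24
  Item 9: 0.73 * 0.27 = 0.1971
  Item 10: 0.42 * 0.58 = 0.2436
  Item 11: 0.24 * 0.76 = 0.1824
Sum(p_i * q_i) = 0.24 + 0.1716 + 0.1924 + 0.16 + 0.2016 + 0.2491 + 0.2211 + 0.24 + 0.1971 + 0.2436 + 0.1824 = 2.2989
KR-20 = (k/(k-1)) * (1 - Sum(p_i*q_i) / Var_total)
= (11/10) * (1 - 2.2989/5.61)
= 1.1 * 0.5902
KR-20 = 0.6492

0.6492


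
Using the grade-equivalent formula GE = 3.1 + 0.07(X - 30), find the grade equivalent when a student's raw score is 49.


raw - median = 49 - 30 = 19
slope * diff = 0.07 * 19 = 1.33
GE = 3.1 + 1.33
GE = 4.43

4.43


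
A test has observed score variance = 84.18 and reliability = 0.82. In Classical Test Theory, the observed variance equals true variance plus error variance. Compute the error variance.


var_true = rxx * var_obs = 0.82 * 84.18 = 69.0276
var_error = var_obs - var_true
var_error = 84.18 - 69.0276
var_error = 15.1524

15.1524


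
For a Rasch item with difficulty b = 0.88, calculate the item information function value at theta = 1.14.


P = 1/(1+exp(-(1.14-0.88))) = 0.5646
I = P*(1-P) = 0.5646 * 0.4354
I = 0.2458

0.2458


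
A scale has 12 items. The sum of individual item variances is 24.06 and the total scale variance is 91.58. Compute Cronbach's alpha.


alpha = (k/(k-1)) * (1 - sum(si^2)/s_total^2)
= (12/11) * (1 - 24.06/91.58)
alpha = 0.8043

0.8043


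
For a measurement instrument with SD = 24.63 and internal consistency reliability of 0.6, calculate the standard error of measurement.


SEM = SD * sqrt(1 - rxx)
SEM = 24.63 * sqrt(1 - 0.6)
SEM = 24.63 * sqrt(0.4) = 24.63 * 0.632456
SEM = 15.5774

15.5774


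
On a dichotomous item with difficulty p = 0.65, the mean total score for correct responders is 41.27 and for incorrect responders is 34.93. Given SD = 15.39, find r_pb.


q = 1 - p = 0.35
rpb = ((M1 - M0) / SD) * sqrt(p * q)
rpb = ((41.27 - 34.93) / 15.39) * sqrt(0.65 * 0.35)
rpb = 0.1965

0.1965


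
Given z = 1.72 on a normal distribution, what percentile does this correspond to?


CDF(z) = 0.5 * (1 + erf(z/sqrt(2)))
erf(1.2162) = 0.9146
CDF = 0.9573
Percentile rank = 0.9573 * 100 = 95.73

95.73


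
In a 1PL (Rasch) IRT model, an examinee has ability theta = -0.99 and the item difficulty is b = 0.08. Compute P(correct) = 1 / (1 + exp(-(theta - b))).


theta - b = -0.99 - 0.08 = -1.07
exp(-(theta - b)) = exp(1.07) = 2.9154
P = 1 / (1 + 2.9154)
P = 0.2554

0.2554


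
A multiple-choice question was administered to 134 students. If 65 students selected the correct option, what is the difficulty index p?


Item difficulty p = number correct / total examinees
p = 65 / 134
p = 0.4851

0.4851


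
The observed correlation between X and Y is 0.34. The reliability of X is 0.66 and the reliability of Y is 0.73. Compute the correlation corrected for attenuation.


r_corrected = rxy / sqrt(rxx * ryy)
= 0.34 / sqrt(0.66 * 0.73)
= 0.34 / sqrt(0.4818)
= 0.34 / 0.694118
r_corrected = 0.4898

0.4898


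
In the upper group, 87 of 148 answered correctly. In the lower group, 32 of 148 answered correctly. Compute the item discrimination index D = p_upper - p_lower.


p_upper = 87/148 = 0.5878
p_lower = 32/148 = 0.2162
D = 0.5878 - 0.2162 = 0.3716

0.3716


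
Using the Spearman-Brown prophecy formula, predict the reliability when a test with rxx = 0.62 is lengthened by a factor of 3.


r_new = (n * rxx) / (1 + (n-1) * rxx)
r_new = (3 * 0.62) / (1 + 2 * 0.62)
r_new = 1.86 / 2.24
r_new = 0.8304

0.8304


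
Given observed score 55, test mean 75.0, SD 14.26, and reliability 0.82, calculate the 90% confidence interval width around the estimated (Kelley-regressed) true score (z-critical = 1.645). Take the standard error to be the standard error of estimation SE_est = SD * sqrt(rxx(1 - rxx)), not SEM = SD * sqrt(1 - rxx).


True score estimate = 0.82*55 + 0.18*75.0 = 58.6
SE_est = SD * sqrt(rxx * (1 - rxx)) = 14.26 * sqrt(0.82 * 0.18) = 14.26 * sqrt(0.1476) = 5.478513
CI = T_est +/- z * SE_est, so width = 2 * z * SE_est = 2 * 1.645 * 5.478513
Width = 18.0243

18.0243


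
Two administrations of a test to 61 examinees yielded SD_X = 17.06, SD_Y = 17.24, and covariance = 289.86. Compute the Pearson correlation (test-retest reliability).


r = cov(X,Y) / (SD_X * SD_Y)
r = 289.86 / (17.06 * 17.24)
r = 289.86 / 294.1144
r = 0.9855

0.9855


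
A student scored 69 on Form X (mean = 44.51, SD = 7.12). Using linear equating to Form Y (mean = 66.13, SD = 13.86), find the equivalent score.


slope = SD_Y / SD_X = 13.86 / 7.12 ~ 1.9466
intercept = mean_Y - slope * mean_X = 66.13 - (13.86 / 7.12) * 44.51 ~ -20.5145
Y = slope * X + intercept. To avoid rounding drift from the rounded slope/intercept, evaluate the equivalent form Y = mean_Y + SD_Y * (X - mean_X) / SD_X at full precision:
Y = 66.13 + 13.86 * (69 - 44.51) / 7.12
Y = 66.13 + 13.86 * 24.49 / 7.12
Y = 66.13 + 339.4314 / 7.12
Y = 66.13 + 47.6729
Y = 113.8029

113.8029


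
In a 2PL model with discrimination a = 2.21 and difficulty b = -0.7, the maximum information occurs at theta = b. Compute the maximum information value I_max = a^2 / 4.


For 2PL, max info at theta = b = -0.7
I_max = a^2 / 4 = 2.21^2 / 4
= 4.8841 / 4
I_max = 1.221

1.221


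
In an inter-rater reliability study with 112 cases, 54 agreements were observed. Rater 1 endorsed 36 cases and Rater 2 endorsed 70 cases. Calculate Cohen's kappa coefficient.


P_o = 54/112 = 0.482143
P_e = (36*70 + 76*42) / 12544 = 0.455357
kappa = (P_o - P_e) / (1 - P_e)
kappa = (0.482143 - 0.455357) / (1 - 0.455357)
kappa = 0.0492

0.0492


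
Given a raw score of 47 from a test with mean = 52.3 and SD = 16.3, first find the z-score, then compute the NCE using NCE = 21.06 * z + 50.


z = (X - mean) / SD = (47 - 52.3) / 16.3
z = -5.3 / 16.3
z = -0.3252
NCE = NCE = 21.06z + 50
Carry z at full precision (z = -5.3 / 16.3) into the conversion:
NCE = 21.06 * (-5.3 / 16.3) + 50 = -111.618 / 16.3 + 50
NCE = -6.8477 + 50
NCE = 43.1523

43.1523


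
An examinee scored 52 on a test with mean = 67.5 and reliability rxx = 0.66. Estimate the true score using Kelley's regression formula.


T_est = rxx * X + (1 - rxx) * mean
T_est = 0.66 * 52 + 0.34 * 67.5
T_est = 34.32 + 22.95
T_est = 57.27

57.27


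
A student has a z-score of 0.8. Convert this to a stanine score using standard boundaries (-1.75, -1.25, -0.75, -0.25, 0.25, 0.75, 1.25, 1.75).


Stanine boundaries: [-1.75, -1.25, -0.75, -0.25, 0.25, 0.75, 1.25, 1.75]
z = 0.8
Check each boundary:
  z >= -1.75 -> could be stanine 2
  z >= -1.25 -> could be stanine 3
  z >= -0.75 -> could be stanine 4
  z >= -0.25 -> could be stanine 5
  z >= 0.25 -> could be stanine 6
  z >= 0.75 -> could be stanine 7
  z < 1.25
  z < 1.75
Highest qualifying boundary gives stanine = 7

7


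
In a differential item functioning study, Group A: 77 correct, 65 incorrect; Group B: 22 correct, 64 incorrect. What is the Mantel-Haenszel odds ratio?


Odds_A = 77/65 = 1.1846
Odds_B = 22/64 = 0.3438
OR = Odds_A / Odds_B = 1.1846 / 0.3438
Exactly, OR = (77 * 64) / (65 * 22) = 4928 / 1430
OR = 3.4462

3.4462


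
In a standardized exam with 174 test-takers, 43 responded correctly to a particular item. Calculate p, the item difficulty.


Item difficulty p = number correct / total examinees
p = 43 / 174
p = 0.2471

0.2471


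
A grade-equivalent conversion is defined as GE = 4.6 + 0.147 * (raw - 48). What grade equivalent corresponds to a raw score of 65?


raw - median = 65 - 48 = 17
slope * diff = 0.147 * 17 = 2.499
GE = 4.6 + 2.499
GE = 7.099

7.099


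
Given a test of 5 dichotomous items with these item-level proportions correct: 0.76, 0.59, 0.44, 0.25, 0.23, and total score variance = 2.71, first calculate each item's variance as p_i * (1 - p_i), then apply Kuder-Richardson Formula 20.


For each item, compute p_i * q_i:
  Item 1: 0.76 * 0.24 = 0.1824
  Item 2: 0.59 * 0.41 = 0.2419
  Item 3: 0.44 * 0.56 = 0.2464
  Item 4: 0.25 * 0.75 = 0.1875
  Item 5: 0.23 * 0.77 = 0.1771
Sum(p_i * q_i) = 0.1824 + 0.2419 + 0.2464 + 0.1875 + 0.1771 = 1.0353
KR-20 = (k/(k-1)) * (1 - Sum(p_i*q_i) / Var_total)
= (5/4) * (1 - 1.0353/2.71)
= 1.25 * 0.618
KR-20 = 0.7725

0.7725


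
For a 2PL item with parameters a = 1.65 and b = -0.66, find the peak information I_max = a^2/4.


For 2PL, max info at theta = b = -0.66
I_max = a^2 / 4 = 1.65^2 / 4
= 2.7225 / 4
I_max = 0.6806

0.6806


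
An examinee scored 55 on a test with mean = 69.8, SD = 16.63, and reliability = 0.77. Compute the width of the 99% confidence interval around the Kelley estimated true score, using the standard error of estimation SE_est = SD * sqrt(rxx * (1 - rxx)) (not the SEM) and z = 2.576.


True score estimate = 0.77*55 + 0.23*69.8 = 58.404
SE_est = SD * sqrt(rxx * (1 - rxx)) = 16.63 * sqrt(0.77 * 0.23) = 16.63 * sqrt(0.1771) = 6.998445
CI = T_est +/- z * SE_est, so width = 2 * z * SE_est = 2 * 2.576 * 6.998445
Width = 36.056

36.056


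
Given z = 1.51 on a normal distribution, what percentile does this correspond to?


CDF(z) = 0.5 * (1 + erf(z/sqrt(2)))
erf(1.0677) = 0.869
CDF = 0.9345
Percentile rank = 0.9345 * 100 = 93.45

93.45


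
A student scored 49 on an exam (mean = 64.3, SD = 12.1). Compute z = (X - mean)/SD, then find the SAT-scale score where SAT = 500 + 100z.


z = (X - mean) / SD = (49 - 64.3) / 12.1
z = -15.3 / 12.1
z = -1.2645
SAT-scale = SAT = 500 + 100z
Carry z at full precision (z = -15.3 / 12.1) into the conversion:
SAT-scale = 500 + 100 * (-15.3 / 12.1) = 500 + -1530 / 12.1
SAT-scale = 500 + -126.4463
SAT-scale = 373.5537

373.5537


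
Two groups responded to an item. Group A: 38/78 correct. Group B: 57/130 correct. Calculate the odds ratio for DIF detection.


Odds_A = 38/40 = 0.95
Odds_B = 57/73 = 0.7808
OR = Odds_A / Odds_B = 0.95 / 0.7808
Exactly, OR = (38 * 73) / (40 * 57) = 2774 / 2280
OR = 1.2167

1.2167


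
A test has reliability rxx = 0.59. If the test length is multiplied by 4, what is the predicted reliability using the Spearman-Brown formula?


r_new = (n * rxx) / (1 + (n-1) * rxx)
r_new = (4 * 0.59) / (1 + 3 * 0.59)
r_new = 2.36 / 2.77
r_new = 0.852

0.852


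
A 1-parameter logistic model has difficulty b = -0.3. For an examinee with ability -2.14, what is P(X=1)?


theta - b = -2.14 - -0.3 = -1.84
exp(-(theta - b)) = exp(1.84) = 6.2965
P = 1 / (1 + 6.2965)
P = 0.1371

0.1371


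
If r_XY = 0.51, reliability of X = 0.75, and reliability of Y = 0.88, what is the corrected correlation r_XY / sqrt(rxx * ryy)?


r_corrected = rxy / sqrt(rxx * ryy)
= 0.51 / sqrt(0.75 * 0.88)
= 0.51 / sqrt(0.66)
= 0.51 / 0.812404
r_corrected = 0.6278

0.6278


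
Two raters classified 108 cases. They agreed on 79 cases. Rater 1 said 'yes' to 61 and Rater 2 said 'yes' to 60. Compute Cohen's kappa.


P_o = 79/108 = 0.731481
P_e = (61*60 + 47*48) / 11664 = 0.507202
kappa = (P_o - P_e) / (1 - P_e)
kappa = (0.731481 - 0.507202) / (1 - 0.507202)
kappa = 0.4551

0.4551


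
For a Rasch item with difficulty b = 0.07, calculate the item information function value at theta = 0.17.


P = 1/(1+exp(-(0.17-0.07))) = 0.525
I = P*(1-P) = 0.525 * 0.475
I = 0.2494

0.2494


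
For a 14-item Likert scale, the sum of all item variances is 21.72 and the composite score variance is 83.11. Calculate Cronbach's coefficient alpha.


alpha = (k/(k-1)) * (1 - sum(si^2)/s_total^2)
= (14/13) * (1 - 21.72/83.11)
alpha = 0.7955

0.7955


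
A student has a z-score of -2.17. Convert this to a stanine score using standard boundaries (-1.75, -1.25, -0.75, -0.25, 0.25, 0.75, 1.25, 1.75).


Stanine boundaries: [-1.75, -1.25, -0.75, -0.25, 0.25, 0.75, 1.25, 1.75]
z = -2.17
Check each boundary:
  z < -1.75
  z < -1.25
  z < -0.75
  z < -0.25
  z < 0.25
  z < 0.75
  z < 1.25
  z < 1.75
Highest qualifying boundary gives stanine = 1

1


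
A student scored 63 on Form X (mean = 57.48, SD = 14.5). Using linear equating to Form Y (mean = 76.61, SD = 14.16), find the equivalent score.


slope = SD_Y / SD_X = 14.16 / 14.5 ~ 0.9766
intercept = mean_Y - slope * mean_X = 76.61 - (14.16 / 14.5) * 57.48 ~ 20.4778
Y = slope * X + intercept. To avoid rounding drift from the rounded slope/intercept, evaluate the equivalent form Y = mean_Y + SD_Y * (X - mean_X) / SD_X at full precision:
Y = 76.61 + 14.16 * (63 - 57.48) / 14.5
Y = 76.61 + 14.16 * 5.52 / 14.5
Y = 76.61 + 78.1632 / 14.5
Y = 76.61 + 5.3906
Y = 82.0006

82.0006


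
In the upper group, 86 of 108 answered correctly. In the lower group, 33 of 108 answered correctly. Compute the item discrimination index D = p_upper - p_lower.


p_upper = 86/108 = 0.7963
p_lower = 33/108 = 0.3056
D = 0.7963 - 0.3056 = 0.4907

0.4907


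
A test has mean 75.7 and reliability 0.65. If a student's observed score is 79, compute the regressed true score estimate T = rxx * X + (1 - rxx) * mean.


T_est = rxx * X + (1 - rxx) * mean
T_est = 0.65 * 79 + 0.35 * 75.7
T_est = 51.35 + 26.495
T_est = 77.845

77.845


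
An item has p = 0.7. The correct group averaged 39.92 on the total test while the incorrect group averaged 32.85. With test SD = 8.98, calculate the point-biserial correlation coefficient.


q = 1 - p = 0.3
rpb = ((M1 - M0) / SD) * sqrt(p * q)
rpb = ((39.92 - 32.85) / 8.98) * sqrt(0.7 * 0.3)
rpb = 0.3608

0.3608


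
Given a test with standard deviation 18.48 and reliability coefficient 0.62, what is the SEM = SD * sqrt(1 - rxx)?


SEM = SD * sqrt(1 - rxx)
SEM = 18.48 * sqrt(1 - 0.62)
SEM = 18.48 * sqrt(0.38) = 18.48 * 0.616441
SEM = 11.3918

11.3918


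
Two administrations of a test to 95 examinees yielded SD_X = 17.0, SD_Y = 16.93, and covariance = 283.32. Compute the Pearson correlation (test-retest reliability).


r = cov(X,Y) / (SD_X * SD_Y)
r = 283.32 / (17.0 * 16.93)
r = 283.32 / 287.81
r = 0.9844

0.9844


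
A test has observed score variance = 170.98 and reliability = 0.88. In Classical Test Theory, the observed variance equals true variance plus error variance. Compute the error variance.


var_true = rxx * var_obs = 0.88 * 170.98 = 150.4624
var_error = var_obs - var_true
var_error = 170.98 - 150.4624
var_error = 20.5176

20.5176


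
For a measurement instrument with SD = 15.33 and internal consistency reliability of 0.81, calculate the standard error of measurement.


SEM = SD * sqrt(1 - rxx)
SEM = 15.33 * sqrt(1 - 0.81)
SEM = 15.33 * sqrt(0.19) = 15.33 * 0.43589
SEM = 6.6822

6.6822


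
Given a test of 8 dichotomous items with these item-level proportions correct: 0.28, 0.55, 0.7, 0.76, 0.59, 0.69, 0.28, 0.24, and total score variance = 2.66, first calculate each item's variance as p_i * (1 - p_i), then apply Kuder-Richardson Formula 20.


For each item, compute p_i * q_i:
  Item 1: 0.28 * 0.72 = 0.2016
  Item 2: 0.55 * 0.45 = 0.2475
  Item 3: 0.7 * 0.3 = 0.21
  Item 4: 0.76 * 0.24 = 0.1824
  Item 5: 0.59 * 0.41 = 0.2419
  Item 6: 0.69 * 0.31 = 0.2139
  Item 7: 0.28 * 0.72 = 0.2016
  Item 8: 0.24 * 0.76 = 0.1824
Sum(p_i * q_i) = 0.2016 + 0.2475 + 0.21 + 0.1824 + 0.2419 + 0.2139 + 0.2016 + 0.1824 = 1.6813
KR-20 = (k/(k-1)) * (1 - Sum(p_i*q_i) / Var_total)
= (8/7) * (1 - 1.6813/2.66)
= 1.1429 * 0.3679
KR-20 = 0.4205

0.4205


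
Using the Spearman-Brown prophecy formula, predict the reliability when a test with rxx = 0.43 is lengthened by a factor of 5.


r_new = (n * rxx) / (1 + (n-1) * rxx)
r_new = (5 * 0.43) / (1 + 4 * 0.43)
r_new = 2.15 / 2.72
r_new = 0.7904

0.7904


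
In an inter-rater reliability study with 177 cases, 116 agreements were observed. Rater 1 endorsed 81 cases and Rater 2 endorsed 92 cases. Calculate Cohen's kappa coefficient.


P_o = 116/177 = 0.655367
P_e = (81*92 + 96*85) / 31329 = 0.498324
kappa = (P_o - P_e) / (1 - P_e)
kappa = (0.655367 - 0.498324) / (1 - 0.498324)
kappa = 0.313

0.313


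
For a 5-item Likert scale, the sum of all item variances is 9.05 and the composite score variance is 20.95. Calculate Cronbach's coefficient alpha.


alpha = (k/(k-1)) * (1 - sum(si^2)/s_total^2)
= (5/4) * (1 - 9.05/20.95)
alpha = 0.71

0.71


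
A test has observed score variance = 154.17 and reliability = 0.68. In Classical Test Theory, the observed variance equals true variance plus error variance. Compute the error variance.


var_true = rxx * var_obs = 0.68 * 154.17 = 104.8356
var_error = var_obs - var_true
var_error = 154.17 - 104.8356
var_error = 49.3344

49.3344


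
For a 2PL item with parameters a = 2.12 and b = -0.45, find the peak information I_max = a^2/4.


For 2PL, max info at theta = b = -0.45
I_max = a^2 / 4 = 2.12^2 / 4
= 4.4944 / 4
I_max = 1.1236

1.1236


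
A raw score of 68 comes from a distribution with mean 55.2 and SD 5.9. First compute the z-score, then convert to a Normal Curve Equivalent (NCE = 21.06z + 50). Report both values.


z = (X - mean) / SD = (68 - 55.2) / 5.9
z = 12.8 / 5.9
z = 2.1695
NCE = NCE = 21.06z + 50
Carry z at full precision (z = 12.8 / 5.9) into the conversion:
NCE = 21.06 * (12.8 / 5.9) + 50 = 269.568 / 5.9 + 50
NCE = 45.6895 + 50
NCE = 95.6895

95.6895


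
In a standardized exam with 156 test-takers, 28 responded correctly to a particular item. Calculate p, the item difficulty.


Item difficulty p = number correct / total examinees
p = 28 / 156
p = 0.1795

0.1795


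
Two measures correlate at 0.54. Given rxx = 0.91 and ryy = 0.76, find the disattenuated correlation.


r_corrected = rxy / sqrt(rxx * ryy)
= 0.54 / sqrt(0.91 * 0.76)
= 0.54 / sqrt(0.6916)
= 0.54 / 0.831625
r_corrected = 0.6493

0.6493


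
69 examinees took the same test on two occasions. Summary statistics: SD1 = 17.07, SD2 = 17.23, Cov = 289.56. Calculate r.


r = cov(X,Y) / (SD_X * SD_Y)
r = 289.56 / (17.07 * 17.23)
r = 289.56 / 294.1161
r = 0.9845

0.9845


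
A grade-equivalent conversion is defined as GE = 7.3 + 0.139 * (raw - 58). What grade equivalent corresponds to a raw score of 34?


raw - median = 34 - 58 = -24
slope * diff = 0.139 * -24 = -3.336
GE = 7.3 + -3.336
GE = 3.964

3.964


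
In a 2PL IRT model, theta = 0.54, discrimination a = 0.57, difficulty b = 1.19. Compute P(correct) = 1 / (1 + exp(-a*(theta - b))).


a*(theta - b) = 0.57 * (0.54 - 1.19) = -0.3705
exp(--0.3705) = 1.4485
P = 1 / (1 + 1.4485)
P = 0.4084

0.4084


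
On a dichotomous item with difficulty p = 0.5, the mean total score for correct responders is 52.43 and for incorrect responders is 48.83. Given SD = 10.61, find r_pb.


q = 1 - p = 0.5
rpb = ((M1 - M0) / SD) * sqrt(p * q)
rpb = ((52.43 - 48.83) / 10.61) * sqrt(0.5 * 0.5)
rpb = 0.1697

0.1697


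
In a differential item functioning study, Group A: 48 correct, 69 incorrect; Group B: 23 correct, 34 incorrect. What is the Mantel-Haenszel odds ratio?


Odds_A = 48/69 = 0.6957
Odds_B = 23/34 = 0.6765
OR = Odds_A / Odds_B = 0.6957 / 0.6765
Exactly, OR = (48 * 34) / (69 * 23) = 1632 / 1587
OR = 1.0284

1.0284


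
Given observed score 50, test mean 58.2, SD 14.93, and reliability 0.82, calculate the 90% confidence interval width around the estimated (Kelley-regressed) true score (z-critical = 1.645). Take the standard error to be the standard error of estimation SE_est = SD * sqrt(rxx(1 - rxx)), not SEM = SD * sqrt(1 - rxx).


True score estimate = 0.82*50 + 0.18*58.2 = 51.476
SE_est = SD * sqrt(rxx * (1 - rxx)) = 14.93 * sqrt(0.82 * 0.18) = 14.93 * sqrt(0.1476) = 5.735919
CI = T_est +/- z * SE_est, so width = 2 * z * SE_est = 2 * 1.645 * 5.735919
Width = 18.8712

18.8712


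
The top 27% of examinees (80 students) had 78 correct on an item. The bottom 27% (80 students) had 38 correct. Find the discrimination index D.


p_upper = 78/80 = 0.975
p_lower = 38/80 = 0.475
D = 0.975 - 0.475 = 0.5

0.5


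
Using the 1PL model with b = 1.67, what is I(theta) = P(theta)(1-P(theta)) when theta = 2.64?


P = 1/(1+exp(-(2.64-1.67))) = 0.7251
I = P*(1-P) = 0.7251 * 0.2749
I = 0.1993

0.1993


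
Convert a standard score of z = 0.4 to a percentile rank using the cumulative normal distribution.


CDF(z) = 0.5 * (1 + erf(z/sqrt(2)))
erf(0.2828) = 0.3108
CDF = 0.6554
Percentile rank = 0.6554 * 100 = 65.54

65.54


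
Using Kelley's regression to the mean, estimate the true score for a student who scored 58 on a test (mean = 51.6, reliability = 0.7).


T_est = rxx * X + (1 - rxx) * mean
T_est = 0.7 * 58 + 0.3 * 51.6
T_est = 40.6 + 15.48
T_est = 56.08

56.08


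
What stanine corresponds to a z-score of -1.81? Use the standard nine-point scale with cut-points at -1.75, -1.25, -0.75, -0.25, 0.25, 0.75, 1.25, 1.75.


Stanine boundaries: [-1.75, -1.25, -0.75, -0.25, 0.25, 0.75, 1.25, 1.75]
z = -1.81
Check each boundary:
  z < -1.75
  z < -1.25
  z < -0.75
  z < -0.25
  z < 0.25
  z < 0.75
  z < 1.25
  z < 1.75
Highest qualifying boundary gives stanine = 1

1


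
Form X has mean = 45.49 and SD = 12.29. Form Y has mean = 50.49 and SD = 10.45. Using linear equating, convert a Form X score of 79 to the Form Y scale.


slope = SD_Y / SD_X = 10.45 / 12.29 ~ 0.8503
intercept = mean_Y - slope * mean_X = 50.49 - (10.45 / 12.29) * 45.49 ~ 11.8105
Y = slope * X + intercept. To avoid rounding drift from the rounded slope/intercept, evaluate the equivalent form Y = mean_Y + SD_Y * (X - mean_X) / SD_X at full precision:
Y = 50.49 + 10.45 * (79 - 45.49) / 12.29
Y = 50.49 + 10.45 * 33.51 / 12.29
Y = 50.49 + 350.1795 / 12.29
Y = 50.49 + 28.493
Y = 78.983

78.983
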